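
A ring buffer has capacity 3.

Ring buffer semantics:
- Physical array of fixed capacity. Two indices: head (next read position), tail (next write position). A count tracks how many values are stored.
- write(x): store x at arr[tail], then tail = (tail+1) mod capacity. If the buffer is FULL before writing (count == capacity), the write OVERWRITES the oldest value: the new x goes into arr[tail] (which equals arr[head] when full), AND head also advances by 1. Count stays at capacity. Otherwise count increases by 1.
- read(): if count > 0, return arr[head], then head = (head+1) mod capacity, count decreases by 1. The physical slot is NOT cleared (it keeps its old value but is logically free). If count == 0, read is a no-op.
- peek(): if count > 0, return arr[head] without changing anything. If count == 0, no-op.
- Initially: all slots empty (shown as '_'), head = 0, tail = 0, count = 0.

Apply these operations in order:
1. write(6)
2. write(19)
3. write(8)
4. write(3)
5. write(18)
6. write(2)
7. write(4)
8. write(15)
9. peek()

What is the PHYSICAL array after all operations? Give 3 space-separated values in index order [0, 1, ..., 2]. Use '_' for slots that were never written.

Answer: 4 15 2

Derivation:
After op 1 (write(6)): arr=[6 _ _] head=0 tail=1 count=1
After op 2 (write(19)): arr=[6 19 _] head=0 tail=2 count=2
After op 3 (write(8)): arr=[6 19 8] head=0 tail=0 count=3
After op 4 (write(3)): arr=[3 19 8] head=1 tail=1 count=3
After op 5 (write(18)): arr=[3 18 8] head=2 tail=2 count=3
After op 6 (write(2)): arr=[3 18 2] head=0 tail=0 count=3
After op 7 (write(4)): arr=[4 18 2] head=1 tail=1 count=3
After op 8 (write(15)): arr=[4 15 2] head=2 tail=2 count=3
After op 9 (peek()): arr=[4 15 2] head=2 tail=2 count=3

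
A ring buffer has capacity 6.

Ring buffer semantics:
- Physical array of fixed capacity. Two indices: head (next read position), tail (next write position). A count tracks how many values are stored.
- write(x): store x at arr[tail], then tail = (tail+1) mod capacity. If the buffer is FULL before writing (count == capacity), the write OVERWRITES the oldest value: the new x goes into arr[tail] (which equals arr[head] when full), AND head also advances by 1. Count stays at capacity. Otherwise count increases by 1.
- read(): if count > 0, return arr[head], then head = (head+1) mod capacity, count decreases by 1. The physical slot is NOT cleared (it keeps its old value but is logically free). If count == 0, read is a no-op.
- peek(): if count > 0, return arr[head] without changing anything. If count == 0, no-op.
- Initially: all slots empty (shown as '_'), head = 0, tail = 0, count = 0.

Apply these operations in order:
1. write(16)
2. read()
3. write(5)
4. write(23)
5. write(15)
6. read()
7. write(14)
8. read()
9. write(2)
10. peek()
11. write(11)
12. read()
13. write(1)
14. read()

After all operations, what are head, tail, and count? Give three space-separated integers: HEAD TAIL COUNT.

After op 1 (write(16)): arr=[16 _ _ _ _ _] head=0 tail=1 count=1
After op 2 (read()): arr=[16 _ _ _ _ _] head=1 tail=1 count=0
After op 3 (write(5)): arr=[16 5 _ _ _ _] head=1 tail=2 count=1
After op 4 (write(23)): arr=[16 5 23 _ _ _] head=1 tail=3 count=2
After op 5 (write(15)): arr=[16 5 23 15 _ _] head=1 tail=4 count=3
After op 6 (read()): arr=[16 5 23 15 _ _] head=2 tail=4 count=2
After op 7 (write(14)): arr=[16 5 23 15 14 _] head=2 tail=5 count=3
After op 8 (read()): arr=[16 5 23 15 14 _] head=3 tail=5 count=2
After op 9 (write(2)): arr=[16 5 23 15 14 2] head=3 tail=0 count=3
After op 10 (peek()): arr=[16 5 23 15 14 2] head=3 tail=0 count=3
After op 11 (write(11)): arr=[11 5 23 15 14 2] head=3 tail=1 count=4
After op 12 (read()): arr=[11 5 23 15 14 2] head=4 tail=1 count=3
After op 13 (write(1)): arr=[11 1 23 15 14 2] head=4 tail=2 count=4
After op 14 (read()): arr=[11 1 23 15 14 2] head=5 tail=2 count=3

Answer: 5 2 3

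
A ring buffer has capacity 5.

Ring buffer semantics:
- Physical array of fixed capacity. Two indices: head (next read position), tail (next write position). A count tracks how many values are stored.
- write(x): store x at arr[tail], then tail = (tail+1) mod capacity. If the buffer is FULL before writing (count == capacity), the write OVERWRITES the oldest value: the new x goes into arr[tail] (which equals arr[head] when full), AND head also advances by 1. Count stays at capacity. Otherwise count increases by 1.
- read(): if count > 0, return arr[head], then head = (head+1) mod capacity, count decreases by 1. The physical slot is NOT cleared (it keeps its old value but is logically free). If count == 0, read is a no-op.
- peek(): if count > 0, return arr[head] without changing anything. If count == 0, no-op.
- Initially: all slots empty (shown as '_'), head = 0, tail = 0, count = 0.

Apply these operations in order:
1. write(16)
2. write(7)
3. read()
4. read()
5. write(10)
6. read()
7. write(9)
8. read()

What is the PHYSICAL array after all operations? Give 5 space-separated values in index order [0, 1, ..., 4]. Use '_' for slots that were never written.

Answer: 16 7 10 9 _

Derivation:
After op 1 (write(16)): arr=[16 _ _ _ _] head=0 tail=1 count=1
After op 2 (write(7)): arr=[16 7 _ _ _] head=0 tail=2 count=2
After op 3 (read()): arr=[16 7 _ _ _] head=1 tail=2 count=1
After op 4 (read()): arr=[16 7 _ _ _] head=2 tail=2 count=0
After op 5 (write(10)): arr=[16 7 10 _ _] head=2 tail=3 count=1
After op 6 (read()): arr=[16 7 10 _ _] head=3 tail=3 count=0
After op 7 (write(9)): arr=[16 7 10 9 _] head=3 tail=4 count=1
After op 8 (read()): arr=[16 7 10 9 _] head=4 tail=4 count=0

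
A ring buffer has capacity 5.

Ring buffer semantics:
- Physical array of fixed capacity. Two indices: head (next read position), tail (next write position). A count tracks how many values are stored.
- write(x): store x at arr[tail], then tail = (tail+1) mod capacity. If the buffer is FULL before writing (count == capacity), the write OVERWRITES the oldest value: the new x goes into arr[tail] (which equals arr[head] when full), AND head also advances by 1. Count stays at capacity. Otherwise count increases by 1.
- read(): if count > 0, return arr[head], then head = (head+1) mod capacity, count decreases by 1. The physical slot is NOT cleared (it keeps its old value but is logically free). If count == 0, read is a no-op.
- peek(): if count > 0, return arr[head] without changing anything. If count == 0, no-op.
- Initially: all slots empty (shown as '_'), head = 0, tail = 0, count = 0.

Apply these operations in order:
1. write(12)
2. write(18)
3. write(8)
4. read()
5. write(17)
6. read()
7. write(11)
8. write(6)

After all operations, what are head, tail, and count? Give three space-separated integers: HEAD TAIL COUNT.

Answer: 2 1 4

Derivation:
After op 1 (write(12)): arr=[12 _ _ _ _] head=0 tail=1 count=1
After op 2 (write(18)): arr=[12 18 _ _ _] head=0 tail=2 count=2
After op 3 (write(8)): arr=[12 18 8 _ _] head=0 tail=3 count=3
After op 4 (read()): arr=[12 18 8 _ _] head=1 tail=3 count=2
After op 5 (write(17)): arr=[12 18 8 17 _] head=1 tail=4 count=3
After op 6 (read()): arr=[12 18 8 17 _] head=2 tail=4 count=2
After op 7 (write(11)): arr=[12 18 8 17 11] head=2 tail=0 count=3
After op 8 (write(6)): arr=[6 18 8 17 11] head=2 tail=1 count=4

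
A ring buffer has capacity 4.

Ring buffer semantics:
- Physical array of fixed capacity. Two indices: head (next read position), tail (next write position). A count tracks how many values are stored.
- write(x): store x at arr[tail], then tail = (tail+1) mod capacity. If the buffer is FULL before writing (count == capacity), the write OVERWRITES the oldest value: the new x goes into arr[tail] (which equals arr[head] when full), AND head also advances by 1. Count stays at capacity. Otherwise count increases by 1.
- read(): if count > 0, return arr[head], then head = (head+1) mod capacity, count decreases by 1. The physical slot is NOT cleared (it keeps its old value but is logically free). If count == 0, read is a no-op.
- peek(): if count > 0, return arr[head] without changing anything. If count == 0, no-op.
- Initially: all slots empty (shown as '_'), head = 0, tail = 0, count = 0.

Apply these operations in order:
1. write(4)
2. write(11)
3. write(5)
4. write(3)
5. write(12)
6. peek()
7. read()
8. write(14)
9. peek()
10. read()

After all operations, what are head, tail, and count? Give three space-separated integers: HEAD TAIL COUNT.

Answer: 3 2 3

Derivation:
After op 1 (write(4)): arr=[4 _ _ _] head=0 tail=1 count=1
After op 2 (write(11)): arr=[4 11 _ _] head=0 tail=2 count=2
After op 3 (write(5)): arr=[4 11 5 _] head=0 tail=3 count=3
After op 4 (write(3)): arr=[4 11 5 3] head=0 tail=0 count=4
After op 5 (write(12)): arr=[12 11 5 3] head=1 tail=1 count=4
After op 6 (peek()): arr=[12 11 5 3] head=1 tail=1 count=4
After op 7 (read()): arr=[12 11 5 3] head=2 tail=1 count=3
After op 8 (write(14)): arr=[12 14 5 3] head=2 tail=2 count=4
After op 9 (peek()): arr=[12 14 5 3] head=2 tail=2 count=4
After op 10 (read()): arr=[12 14 5 3] head=3 tail=2 count=3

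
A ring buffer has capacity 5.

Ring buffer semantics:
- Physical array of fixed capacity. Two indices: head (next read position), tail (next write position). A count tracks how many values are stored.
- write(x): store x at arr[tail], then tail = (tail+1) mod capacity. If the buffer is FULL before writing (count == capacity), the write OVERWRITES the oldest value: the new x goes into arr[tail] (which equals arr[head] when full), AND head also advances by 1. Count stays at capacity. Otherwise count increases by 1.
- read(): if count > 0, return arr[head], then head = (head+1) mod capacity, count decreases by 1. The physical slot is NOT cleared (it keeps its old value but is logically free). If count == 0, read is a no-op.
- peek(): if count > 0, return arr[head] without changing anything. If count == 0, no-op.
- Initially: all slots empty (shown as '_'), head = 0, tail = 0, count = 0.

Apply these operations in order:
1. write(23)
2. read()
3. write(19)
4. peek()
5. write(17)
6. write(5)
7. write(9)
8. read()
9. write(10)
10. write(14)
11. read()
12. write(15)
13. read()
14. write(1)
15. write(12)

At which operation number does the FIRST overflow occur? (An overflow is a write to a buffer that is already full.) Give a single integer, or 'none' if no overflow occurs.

After op 1 (write(23)): arr=[23 _ _ _ _] head=0 tail=1 count=1
After op 2 (read()): arr=[23 _ _ _ _] head=1 tail=1 count=0
After op 3 (write(19)): arr=[23 19 _ _ _] head=1 tail=2 count=1
After op 4 (peek()): arr=[23 19 _ _ _] head=1 tail=2 count=1
After op 5 (write(17)): arr=[23 19 17 _ _] head=1 tail=3 count=2
After op 6 (write(5)): arr=[23 19 17 5 _] head=1 tail=4 count=3
After op 7 (write(9)): arr=[23 19 17 5 9] head=1 tail=0 count=4
After op 8 (read()): arr=[23 19 17 5 9] head=2 tail=0 count=3
After op 9 (write(10)): arr=[10 19 17 5 9] head=2 tail=1 count=4
After op 10 (write(14)): arr=[10 14 17 5 9] head=2 tail=2 count=5
After op 11 (read()): arr=[10 14 17 5 9] head=3 tail=2 count=4
After op 12 (write(15)): arr=[10 14 15 5 9] head=3 tail=3 count=5
After op 13 (read()): arr=[10 14 15 5 9] head=4 tail=3 count=4
After op 14 (write(1)): arr=[10 14 15 1 9] head=4 tail=4 count=5
After op 15 (write(12)): arr=[10 14 15 1 12] head=0 tail=0 count=5

Answer: 15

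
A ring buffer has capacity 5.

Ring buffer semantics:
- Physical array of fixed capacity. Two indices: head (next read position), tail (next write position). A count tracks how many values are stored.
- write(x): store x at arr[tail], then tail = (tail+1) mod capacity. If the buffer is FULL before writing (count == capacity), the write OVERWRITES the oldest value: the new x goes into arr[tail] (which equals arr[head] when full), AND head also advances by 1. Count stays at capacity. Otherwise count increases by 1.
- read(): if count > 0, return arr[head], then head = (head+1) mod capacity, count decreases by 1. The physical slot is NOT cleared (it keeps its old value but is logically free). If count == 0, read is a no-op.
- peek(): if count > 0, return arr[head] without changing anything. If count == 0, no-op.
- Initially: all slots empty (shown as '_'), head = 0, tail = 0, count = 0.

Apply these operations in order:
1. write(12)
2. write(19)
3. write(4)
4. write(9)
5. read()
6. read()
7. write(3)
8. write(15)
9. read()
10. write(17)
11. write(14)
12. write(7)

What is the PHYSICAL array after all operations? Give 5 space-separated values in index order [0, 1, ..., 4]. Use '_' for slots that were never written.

After op 1 (write(12)): arr=[12 _ _ _ _] head=0 tail=1 count=1
After op 2 (write(19)): arr=[12 19 _ _ _] head=0 tail=2 count=2
After op 3 (write(4)): arr=[12 19 4 _ _] head=0 tail=3 count=3
After op 4 (write(9)): arr=[12 19 4 9 _] head=0 tail=4 count=4
After op 5 (read()): arr=[12 19 4 9 _] head=1 tail=4 count=3
After op 6 (read()): arr=[12 19 4 9 _] head=2 tail=4 count=2
After op 7 (write(3)): arr=[12 19 4 9 3] head=2 tail=0 count=3
After op 8 (write(15)): arr=[15 19 4 9 3] head=2 tail=1 count=4
After op 9 (read()): arr=[15 19 4 9 3] head=3 tail=1 count=3
After op 10 (write(17)): arr=[15 17 4 9 3] head=3 tail=2 count=4
After op 11 (write(14)): arr=[15 17 14 9 3] head=3 tail=3 count=5
After op 12 (write(7)): arr=[15 17 14 7 3] head=4 tail=4 count=5

Answer: 15 17 14 7 3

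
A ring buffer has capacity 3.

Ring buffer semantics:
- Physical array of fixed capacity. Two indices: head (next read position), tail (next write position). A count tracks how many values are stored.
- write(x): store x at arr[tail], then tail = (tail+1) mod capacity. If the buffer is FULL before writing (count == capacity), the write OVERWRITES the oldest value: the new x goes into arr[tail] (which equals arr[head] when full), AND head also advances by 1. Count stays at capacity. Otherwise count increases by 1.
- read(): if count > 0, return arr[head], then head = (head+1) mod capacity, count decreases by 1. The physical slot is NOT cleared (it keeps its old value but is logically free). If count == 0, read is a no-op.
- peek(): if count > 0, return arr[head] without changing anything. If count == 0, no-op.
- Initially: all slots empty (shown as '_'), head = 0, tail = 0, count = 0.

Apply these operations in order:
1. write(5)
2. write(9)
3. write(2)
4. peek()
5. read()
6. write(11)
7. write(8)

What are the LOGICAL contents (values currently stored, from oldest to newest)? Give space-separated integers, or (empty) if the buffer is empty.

After op 1 (write(5)): arr=[5 _ _] head=0 tail=1 count=1
After op 2 (write(9)): arr=[5 9 _] head=0 tail=2 count=2
After op 3 (write(2)): arr=[5 9 2] head=0 tail=0 count=3
After op 4 (peek()): arr=[5 9 2] head=0 tail=0 count=3
After op 5 (read()): arr=[5 9 2] head=1 tail=0 count=2
After op 6 (write(11)): arr=[11 9 2] head=1 tail=1 count=3
After op 7 (write(8)): arr=[11 8 2] head=2 tail=2 count=3

Answer: 2 11 8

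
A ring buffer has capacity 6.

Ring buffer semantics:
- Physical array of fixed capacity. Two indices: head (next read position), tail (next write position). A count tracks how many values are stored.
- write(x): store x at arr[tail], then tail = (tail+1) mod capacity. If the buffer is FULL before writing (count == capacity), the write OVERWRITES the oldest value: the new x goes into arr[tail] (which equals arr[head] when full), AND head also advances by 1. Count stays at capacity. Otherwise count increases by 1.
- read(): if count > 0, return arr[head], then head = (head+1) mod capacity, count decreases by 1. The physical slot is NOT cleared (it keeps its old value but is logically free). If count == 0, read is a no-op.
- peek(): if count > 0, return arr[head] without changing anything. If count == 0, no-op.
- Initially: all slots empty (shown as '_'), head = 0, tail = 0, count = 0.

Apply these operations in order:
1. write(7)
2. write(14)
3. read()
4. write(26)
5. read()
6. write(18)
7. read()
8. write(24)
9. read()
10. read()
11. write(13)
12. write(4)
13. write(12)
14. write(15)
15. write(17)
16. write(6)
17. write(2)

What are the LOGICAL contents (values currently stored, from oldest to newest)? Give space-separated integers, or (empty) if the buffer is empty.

Answer: 4 12 15 17 6 2

Derivation:
After op 1 (write(7)): arr=[7 _ _ _ _ _] head=0 tail=1 count=1
After op 2 (write(14)): arr=[7 14 _ _ _ _] head=0 tail=2 count=2
After op 3 (read()): arr=[7 14 _ _ _ _] head=1 tail=2 count=1
After op 4 (write(26)): arr=[7 14 26 _ _ _] head=1 tail=3 count=2
After op 5 (read()): arr=[7 14 26 _ _ _] head=2 tail=3 count=1
After op 6 (write(18)): arr=[7 14 26 18 _ _] head=2 tail=4 count=2
After op 7 (read()): arr=[7 14 26 18 _ _] head=3 tail=4 count=1
After op 8 (write(24)): arr=[7 14 26 18 24 _] head=3 tail=5 count=2
After op 9 (read()): arr=[7 14 26 18 24 _] head=4 tail=5 count=1
After op 10 (read()): arr=[7 14 26 18 24 _] head=5 tail=5 count=0
After op 11 (write(13)): arr=[7 14 26 18 24 13] head=5 tail=0 count=1
After op 12 (write(4)): arr=[4 14 26 18 24 13] head=5 tail=1 count=2
After op 13 (write(12)): arr=[4 12 26 18 24 13] head=5 tail=2 count=3
After op 14 (write(15)): arr=[4 12 15 18 24 13] head=5 tail=3 count=4
After op 15 (write(17)): arr=[4 12 15 17 24 13] head=5 tail=4 count=5
After op 16 (write(6)): arr=[4 12 15 17 6 13] head=5 tail=5 count=6
After op 17 (write(2)): arr=[4 12 15 17 6 2] head=0 tail=0 count=6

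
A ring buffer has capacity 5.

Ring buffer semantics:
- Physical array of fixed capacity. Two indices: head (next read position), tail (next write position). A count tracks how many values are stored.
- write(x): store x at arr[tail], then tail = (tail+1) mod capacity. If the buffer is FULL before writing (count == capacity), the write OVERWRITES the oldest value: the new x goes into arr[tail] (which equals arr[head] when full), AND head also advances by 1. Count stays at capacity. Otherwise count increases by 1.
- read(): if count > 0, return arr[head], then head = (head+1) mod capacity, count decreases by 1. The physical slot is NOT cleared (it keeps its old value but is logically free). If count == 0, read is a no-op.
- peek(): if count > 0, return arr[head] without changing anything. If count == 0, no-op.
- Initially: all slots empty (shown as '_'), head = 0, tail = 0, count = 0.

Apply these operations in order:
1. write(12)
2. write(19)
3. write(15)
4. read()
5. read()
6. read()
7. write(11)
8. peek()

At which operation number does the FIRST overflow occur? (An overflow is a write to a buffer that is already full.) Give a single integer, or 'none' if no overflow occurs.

After op 1 (write(12)): arr=[12 _ _ _ _] head=0 tail=1 count=1
After op 2 (write(19)): arr=[12 19 _ _ _] head=0 tail=2 count=2
After op 3 (write(15)): arr=[12 19 15 _ _] head=0 tail=3 count=3
After op 4 (read()): arr=[12 19 15 _ _] head=1 tail=3 count=2
After op 5 (read()): arr=[12 19 15 _ _] head=2 tail=3 count=1
After op 6 (read()): arr=[12 19 15 _ _] head=3 tail=3 count=0
After op 7 (write(11)): arr=[12 19 15 11 _] head=3 tail=4 count=1
After op 8 (peek()): arr=[12 19 15 11 _] head=3 tail=4 count=1

Answer: none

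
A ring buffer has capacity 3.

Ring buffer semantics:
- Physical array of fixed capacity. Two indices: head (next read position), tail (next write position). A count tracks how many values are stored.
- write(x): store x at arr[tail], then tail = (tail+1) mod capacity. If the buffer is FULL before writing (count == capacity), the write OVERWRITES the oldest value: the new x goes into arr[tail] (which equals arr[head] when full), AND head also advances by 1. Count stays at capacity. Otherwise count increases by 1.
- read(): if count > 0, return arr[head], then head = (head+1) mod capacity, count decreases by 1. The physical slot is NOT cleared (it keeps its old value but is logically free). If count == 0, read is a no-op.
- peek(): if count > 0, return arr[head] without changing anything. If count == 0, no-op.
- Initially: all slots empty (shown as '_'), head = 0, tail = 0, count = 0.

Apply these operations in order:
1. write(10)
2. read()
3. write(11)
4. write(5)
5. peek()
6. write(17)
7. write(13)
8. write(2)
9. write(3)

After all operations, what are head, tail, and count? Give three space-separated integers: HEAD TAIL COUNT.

After op 1 (write(10)): arr=[10 _ _] head=0 tail=1 count=1
After op 2 (read()): arr=[10 _ _] head=1 tail=1 count=0
After op 3 (write(11)): arr=[10 11 _] head=1 tail=2 count=1
After op 4 (write(5)): arr=[10 11 5] head=1 tail=0 count=2
After op 5 (peek()): arr=[10 11 5] head=1 tail=0 count=2
After op 6 (write(17)): arr=[17 11 5] head=1 tail=1 count=3
After op 7 (write(13)): arr=[17 13 5] head=2 tail=2 count=3
After op 8 (write(2)): arr=[17 13 2] head=0 tail=0 count=3
After op 9 (write(3)): arr=[3 13 2] head=1 tail=1 count=3

Answer: 1 1 3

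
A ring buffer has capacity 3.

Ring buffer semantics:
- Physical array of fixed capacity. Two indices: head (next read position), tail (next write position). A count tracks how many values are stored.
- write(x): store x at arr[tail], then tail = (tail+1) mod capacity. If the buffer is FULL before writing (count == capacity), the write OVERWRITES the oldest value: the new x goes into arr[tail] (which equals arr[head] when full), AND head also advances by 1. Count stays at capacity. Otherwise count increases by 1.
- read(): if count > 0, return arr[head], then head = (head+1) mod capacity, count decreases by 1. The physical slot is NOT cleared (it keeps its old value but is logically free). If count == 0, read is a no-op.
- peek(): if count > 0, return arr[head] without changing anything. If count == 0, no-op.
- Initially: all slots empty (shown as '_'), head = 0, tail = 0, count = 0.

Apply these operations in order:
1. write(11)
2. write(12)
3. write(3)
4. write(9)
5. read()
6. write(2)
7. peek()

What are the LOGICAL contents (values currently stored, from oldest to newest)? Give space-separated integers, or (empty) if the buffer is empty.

After op 1 (write(11)): arr=[11 _ _] head=0 tail=1 count=1
After op 2 (write(12)): arr=[11 12 _] head=0 tail=2 count=2
After op 3 (write(3)): arr=[11 12 3] head=0 tail=0 count=3
After op 4 (write(9)): arr=[9 12 3] head=1 tail=1 count=3
After op 5 (read()): arr=[9 12 3] head=2 tail=1 count=2
After op 6 (write(2)): arr=[9 2 3] head=2 tail=2 count=3
After op 7 (peek()): arr=[9 2 3] head=2 tail=2 count=3

Answer: 3 9 2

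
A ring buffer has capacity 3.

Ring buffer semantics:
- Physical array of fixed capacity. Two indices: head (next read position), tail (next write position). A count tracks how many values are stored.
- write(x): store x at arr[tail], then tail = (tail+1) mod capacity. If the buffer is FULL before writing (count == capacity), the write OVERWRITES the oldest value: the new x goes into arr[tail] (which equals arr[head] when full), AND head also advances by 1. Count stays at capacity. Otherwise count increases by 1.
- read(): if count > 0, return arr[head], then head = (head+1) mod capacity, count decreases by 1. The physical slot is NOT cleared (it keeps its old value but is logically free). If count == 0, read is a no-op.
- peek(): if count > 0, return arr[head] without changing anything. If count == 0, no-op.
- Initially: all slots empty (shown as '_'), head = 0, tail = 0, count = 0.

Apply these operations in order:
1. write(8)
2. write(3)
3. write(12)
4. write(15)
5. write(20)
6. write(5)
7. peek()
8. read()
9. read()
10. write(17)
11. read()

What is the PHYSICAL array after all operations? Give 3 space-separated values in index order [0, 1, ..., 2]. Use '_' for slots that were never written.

After op 1 (write(8)): arr=[8 _ _] head=0 tail=1 count=1
After op 2 (write(3)): arr=[8 3 _] head=0 tail=2 count=2
After op 3 (write(12)): arr=[8 3 12] head=0 tail=0 count=3
After op 4 (write(15)): arr=[15 3 12] head=1 tail=1 count=3
After op 5 (write(20)): arr=[15 20 12] head=2 tail=2 count=3
After op 6 (write(5)): arr=[15 20 5] head=0 tail=0 count=3
After op 7 (peek()): arr=[15 20 5] head=0 tail=0 count=3
After op 8 (read()): arr=[15 20 5] head=1 tail=0 count=2
After op 9 (read()): arr=[15 20 5] head=2 tail=0 count=1
After op 10 (write(17)): arr=[17 20 5] head=2 tail=1 count=2
After op 11 (read()): arr=[17 20 5] head=0 tail=1 count=1

Answer: 17 20 5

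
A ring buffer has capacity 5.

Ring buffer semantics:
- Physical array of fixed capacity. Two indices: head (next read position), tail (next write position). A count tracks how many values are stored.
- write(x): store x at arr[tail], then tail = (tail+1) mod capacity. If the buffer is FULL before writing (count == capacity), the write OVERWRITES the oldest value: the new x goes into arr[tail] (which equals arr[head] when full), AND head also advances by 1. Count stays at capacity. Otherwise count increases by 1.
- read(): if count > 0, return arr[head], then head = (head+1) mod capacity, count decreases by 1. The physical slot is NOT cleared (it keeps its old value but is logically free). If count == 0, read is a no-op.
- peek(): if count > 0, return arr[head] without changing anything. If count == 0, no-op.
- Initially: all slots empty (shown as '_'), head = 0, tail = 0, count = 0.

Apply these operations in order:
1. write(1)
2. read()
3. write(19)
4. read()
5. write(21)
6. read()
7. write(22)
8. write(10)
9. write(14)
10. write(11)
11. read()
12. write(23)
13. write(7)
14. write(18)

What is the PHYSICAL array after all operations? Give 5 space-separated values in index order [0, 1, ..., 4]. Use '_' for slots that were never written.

After op 1 (write(1)): arr=[1 _ _ _ _] head=0 tail=1 count=1
After op 2 (read()): arr=[1 _ _ _ _] head=1 tail=1 count=0
After op 3 (write(19)): arr=[1 19 _ _ _] head=1 tail=2 count=1
After op 4 (read()): arr=[1 19 _ _ _] head=2 tail=2 count=0
After op 5 (write(21)): arr=[1 19 21 _ _] head=2 tail=3 count=1
After op 6 (read()): arr=[1 19 21 _ _] head=3 tail=3 count=0
After op 7 (write(22)): arr=[1 19 21 22 _] head=3 tail=4 count=1
After op 8 (write(10)): arr=[1 19 21 22 10] head=3 tail=0 count=2
After op 9 (write(14)): arr=[14 19 21 22 10] head=3 tail=1 count=3
After op 10 (write(11)): arr=[14 11 21 22 10] head=3 tail=2 count=4
After op 11 (read()): arr=[14 11 21 22 10] head=4 tail=2 count=3
After op 12 (write(23)): arr=[14 11 23 22 10] head=4 tail=3 count=4
After op 13 (write(7)): arr=[14 11 23 7 10] head=4 tail=4 count=5
After op 14 (write(18)): arr=[14 11 23 7 18] head=0 tail=0 count=5

Answer: 14 11 23 7 18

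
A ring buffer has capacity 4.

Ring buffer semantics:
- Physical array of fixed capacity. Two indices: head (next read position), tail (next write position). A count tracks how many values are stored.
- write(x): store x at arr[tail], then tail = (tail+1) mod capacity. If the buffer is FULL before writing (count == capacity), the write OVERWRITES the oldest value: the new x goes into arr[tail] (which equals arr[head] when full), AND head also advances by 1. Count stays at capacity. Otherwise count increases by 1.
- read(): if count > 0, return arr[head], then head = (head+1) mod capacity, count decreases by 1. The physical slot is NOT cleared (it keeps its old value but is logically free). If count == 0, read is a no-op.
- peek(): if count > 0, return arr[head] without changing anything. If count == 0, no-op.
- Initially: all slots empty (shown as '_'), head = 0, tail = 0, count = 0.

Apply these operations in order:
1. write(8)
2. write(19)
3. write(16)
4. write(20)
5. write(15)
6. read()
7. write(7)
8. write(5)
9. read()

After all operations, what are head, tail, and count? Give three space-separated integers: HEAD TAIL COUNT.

Answer: 0 3 3

Derivation:
After op 1 (write(8)): arr=[8 _ _ _] head=0 tail=1 count=1
After op 2 (write(19)): arr=[8 19 _ _] head=0 tail=2 count=2
After op 3 (write(16)): arr=[8 19 16 _] head=0 tail=3 count=3
After op 4 (write(20)): arr=[8 19 16 20] head=0 tail=0 count=4
After op 5 (write(15)): arr=[15 19 16 20] head=1 tail=1 count=4
After op 6 (read()): arr=[15 19 16 20] head=2 tail=1 count=3
After op 7 (write(7)): arr=[15 7 16 20] head=2 tail=2 count=4
After op 8 (write(5)): arr=[15 7 5 20] head=3 tail=3 count=4
After op 9 (read()): arr=[15 7 5 20] head=0 tail=3 count=3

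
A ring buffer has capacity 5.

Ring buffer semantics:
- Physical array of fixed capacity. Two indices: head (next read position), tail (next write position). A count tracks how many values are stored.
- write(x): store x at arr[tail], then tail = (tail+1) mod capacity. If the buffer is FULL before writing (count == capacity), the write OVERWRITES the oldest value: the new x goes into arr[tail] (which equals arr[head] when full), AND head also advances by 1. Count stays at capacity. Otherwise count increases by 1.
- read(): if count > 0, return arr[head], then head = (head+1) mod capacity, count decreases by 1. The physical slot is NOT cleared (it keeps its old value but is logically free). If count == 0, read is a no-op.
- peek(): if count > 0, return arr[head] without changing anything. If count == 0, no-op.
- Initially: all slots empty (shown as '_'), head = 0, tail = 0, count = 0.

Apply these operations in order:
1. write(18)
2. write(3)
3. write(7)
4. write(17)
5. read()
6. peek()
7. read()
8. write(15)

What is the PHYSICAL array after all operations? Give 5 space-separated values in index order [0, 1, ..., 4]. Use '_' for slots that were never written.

After op 1 (write(18)): arr=[18 _ _ _ _] head=0 tail=1 count=1
After op 2 (write(3)): arr=[18 3 _ _ _] head=0 tail=2 count=2
After op 3 (write(7)): arr=[18 3 7 _ _] head=0 tail=3 count=3
After op 4 (write(17)): arr=[18 3 7 17 _] head=0 tail=4 count=4
After op 5 (read()): arr=[18 3 7 17 _] head=1 tail=4 count=3
After op 6 (peek()): arr=[18 3 7 17 _] head=1 tail=4 count=3
After op 7 (read()): arr=[18 3 7 17 _] head=2 tail=4 count=2
After op 8 (write(15)): arr=[18 3 7 17 15] head=2 tail=0 count=3

Answer: 18 3 7 17 15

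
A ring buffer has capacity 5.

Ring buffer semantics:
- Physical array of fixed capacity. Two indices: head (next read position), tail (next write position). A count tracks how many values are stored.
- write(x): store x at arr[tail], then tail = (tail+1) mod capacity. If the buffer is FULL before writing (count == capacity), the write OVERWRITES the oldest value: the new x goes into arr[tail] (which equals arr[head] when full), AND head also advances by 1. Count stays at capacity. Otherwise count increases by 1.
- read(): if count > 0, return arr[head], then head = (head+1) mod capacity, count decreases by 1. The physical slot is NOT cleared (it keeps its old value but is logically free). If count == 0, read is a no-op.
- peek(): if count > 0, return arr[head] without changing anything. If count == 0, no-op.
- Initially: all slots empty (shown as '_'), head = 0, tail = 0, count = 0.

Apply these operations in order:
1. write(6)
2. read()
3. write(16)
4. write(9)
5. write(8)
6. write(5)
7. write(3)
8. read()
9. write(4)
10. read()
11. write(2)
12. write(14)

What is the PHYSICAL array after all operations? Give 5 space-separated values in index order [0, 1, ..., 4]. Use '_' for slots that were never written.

Answer: 3 4 2 14 5

Derivation:
After op 1 (write(6)): arr=[6 _ _ _ _] head=0 tail=1 count=1
After op 2 (read()): arr=[6 _ _ _ _] head=1 tail=1 count=0
After op 3 (write(16)): arr=[6 16 _ _ _] head=1 tail=2 count=1
After op 4 (write(9)): arr=[6 16 9 _ _] head=1 tail=3 count=2
After op 5 (write(8)): arr=[6 16 9 8 _] head=1 tail=4 count=3
After op 6 (write(5)): arr=[6 16 9 8 5] head=1 tail=0 count=4
After op 7 (write(3)): arr=[3 16 9 8 5] head=1 tail=1 count=5
After op 8 (read()): arr=[3 16 9 8 5] head=2 tail=1 count=4
After op 9 (write(4)): arr=[3 4 9 8 5] head=2 tail=2 count=5
After op 10 (read()): arr=[3 4 9 8 5] head=3 tail=2 count=4
After op 11 (write(2)): arr=[3 4 2 8 5] head=3 tail=3 count=5
After op 12 (write(14)): arr=[3 4 2 14 5] head=4 tail=4 count=5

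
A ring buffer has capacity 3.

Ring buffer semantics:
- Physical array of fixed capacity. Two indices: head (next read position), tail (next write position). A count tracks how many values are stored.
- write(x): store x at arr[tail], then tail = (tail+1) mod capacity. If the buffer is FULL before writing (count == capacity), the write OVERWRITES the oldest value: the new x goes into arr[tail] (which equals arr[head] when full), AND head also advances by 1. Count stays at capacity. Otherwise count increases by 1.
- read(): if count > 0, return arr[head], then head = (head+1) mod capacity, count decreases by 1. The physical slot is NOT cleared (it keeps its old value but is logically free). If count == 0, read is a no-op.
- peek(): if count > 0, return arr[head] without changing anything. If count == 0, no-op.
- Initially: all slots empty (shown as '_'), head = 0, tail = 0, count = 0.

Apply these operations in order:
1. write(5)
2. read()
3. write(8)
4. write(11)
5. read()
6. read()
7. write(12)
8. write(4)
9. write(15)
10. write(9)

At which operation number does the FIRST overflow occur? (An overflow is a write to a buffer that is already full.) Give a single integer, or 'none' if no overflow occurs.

After op 1 (write(5)): arr=[5 _ _] head=0 tail=1 count=1
After op 2 (read()): arr=[5 _ _] head=1 tail=1 count=0
After op 3 (write(8)): arr=[5 8 _] head=1 tail=2 count=1
After op 4 (write(11)): arr=[5 8 11] head=1 tail=0 count=2
After op 5 (read()): arr=[5 8 11] head=2 tail=0 count=1
After op 6 (read()): arr=[5 8 11] head=0 tail=0 count=0
After op 7 (write(12)): arr=[12 8 11] head=0 tail=1 count=1
After op 8 (write(4)): arr=[12 4 11] head=0 tail=2 count=2
After op 9 (write(15)): arr=[12 4 15] head=0 tail=0 count=3
After op 10 (write(9)): arr=[9 4 15] head=1 tail=1 count=3

Answer: 10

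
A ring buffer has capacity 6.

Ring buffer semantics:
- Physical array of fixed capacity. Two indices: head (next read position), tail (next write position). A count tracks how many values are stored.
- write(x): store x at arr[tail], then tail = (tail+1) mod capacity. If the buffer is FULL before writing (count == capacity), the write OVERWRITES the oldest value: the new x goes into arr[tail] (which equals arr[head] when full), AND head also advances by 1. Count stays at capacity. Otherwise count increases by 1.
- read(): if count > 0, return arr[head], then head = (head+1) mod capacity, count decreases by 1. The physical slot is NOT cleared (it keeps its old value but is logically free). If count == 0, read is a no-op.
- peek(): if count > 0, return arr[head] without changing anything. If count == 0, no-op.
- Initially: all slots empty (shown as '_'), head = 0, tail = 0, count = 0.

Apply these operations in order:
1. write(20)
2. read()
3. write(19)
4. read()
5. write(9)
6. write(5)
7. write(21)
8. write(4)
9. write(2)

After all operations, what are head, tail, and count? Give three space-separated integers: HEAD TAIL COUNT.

Answer: 2 1 5

Derivation:
After op 1 (write(20)): arr=[20 _ _ _ _ _] head=0 tail=1 count=1
After op 2 (read()): arr=[20 _ _ _ _ _] head=1 tail=1 count=0
After op 3 (write(19)): arr=[20 19 _ _ _ _] head=1 tail=2 count=1
After op 4 (read()): arr=[20 19 _ _ _ _] head=2 tail=2 count=0
After op 5 (write(9)): arr=[20 19 9 _ _ _] head=2 tail=3 count=1
After op 6 (write(5)): arr=[20 19 9 5 _ _] head=2 tail=4 count=2
After op 7 (write(21)): arr=[20 19 9 5 21 _] head=2 tail=5 count=3
After op 8 (write(4)): arr=[20 19 9 5 21 4] head=2 tail=0 count=4
After op 9 (write(2)): arr=[2 19 9 5 21 4] head=2 tail=1 count=5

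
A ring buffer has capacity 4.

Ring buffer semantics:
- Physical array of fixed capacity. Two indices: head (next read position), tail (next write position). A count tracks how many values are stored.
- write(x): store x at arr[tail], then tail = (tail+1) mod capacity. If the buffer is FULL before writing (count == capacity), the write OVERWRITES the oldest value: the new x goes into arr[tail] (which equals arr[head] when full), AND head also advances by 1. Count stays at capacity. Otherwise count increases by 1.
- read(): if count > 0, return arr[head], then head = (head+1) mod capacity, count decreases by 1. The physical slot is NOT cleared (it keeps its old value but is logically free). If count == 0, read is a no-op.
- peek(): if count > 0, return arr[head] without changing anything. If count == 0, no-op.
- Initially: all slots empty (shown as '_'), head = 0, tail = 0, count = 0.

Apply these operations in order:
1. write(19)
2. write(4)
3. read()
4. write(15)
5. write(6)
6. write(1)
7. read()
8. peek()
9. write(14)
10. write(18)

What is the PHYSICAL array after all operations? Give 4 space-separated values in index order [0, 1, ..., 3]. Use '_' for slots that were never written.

After op 1 (write(19)): arr=[19 _ _ _] head=0 tail=1 count=1
After op 2 (write(4)): arr=[19 4 _ _] head=0 tail=2 count=2
After op 3 (read()): arr=[19 4 _ _] head=1 tail=2 count=1
After op 4 (write(15)): arr=[19 4 15 _] head=1 tail=3 count=2
After op 5 (write(6)): arr=[19 4 15 6] head=1 tail=0 count=3
After op 6 (write(1)): arr=[1 4 15 6] head=1 tail=1 count=4
After op 7 (read()): arr=[1 4 15 6] head=2 tail=1 count=3
After op 8 (peek()): arr=[1 4 15 6] head=2 tail=1 count=3
After op 9 (write(14)): arr=[1 14 15 6] head=2 tail=2 count=4
After op 10 (write(18)): arr=[1 14 18 6] head=3 tail=3 count=4

Answer: 1 14 18 6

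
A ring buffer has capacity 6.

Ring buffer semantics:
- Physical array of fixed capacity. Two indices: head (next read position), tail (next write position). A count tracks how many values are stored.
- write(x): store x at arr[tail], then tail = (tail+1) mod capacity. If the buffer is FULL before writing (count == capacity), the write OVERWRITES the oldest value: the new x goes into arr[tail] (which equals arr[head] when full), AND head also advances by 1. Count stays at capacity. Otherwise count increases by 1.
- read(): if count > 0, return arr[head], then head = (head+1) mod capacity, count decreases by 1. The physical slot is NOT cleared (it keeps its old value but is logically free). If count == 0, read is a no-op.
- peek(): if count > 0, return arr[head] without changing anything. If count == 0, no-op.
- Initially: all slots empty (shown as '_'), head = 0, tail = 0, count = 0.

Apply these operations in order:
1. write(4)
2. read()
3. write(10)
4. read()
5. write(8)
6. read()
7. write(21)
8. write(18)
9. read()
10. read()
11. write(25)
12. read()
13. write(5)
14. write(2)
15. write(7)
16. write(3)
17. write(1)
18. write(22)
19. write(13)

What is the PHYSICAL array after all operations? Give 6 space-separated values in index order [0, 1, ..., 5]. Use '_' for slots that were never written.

Answer: 13 2 7 3 1 22

Derivation:
After op 1 (write(4)): arr=[4 _ _ _ _ _] head=0 tail=1 count=1
After op 2 (read()): arr=[4 _ _ _ _ _] head=1 tail=1 count=0
After op 3 (write(10)): arr=[4 10 _ _ _ _] head=1 tail=2 count=1
After op 4 (read()): arr=[4 10 _ _ _ _] head=2 tail=2 count=0
After op 5 (write(8)): arr=[4 10 8 _ _ _] head=2 tail=3 count=1
After op 6 (read()): arr=[4 10 8 _ _ _] head=3 tail=3 count=0
After op 7 (write(21)): arr=[4 10 8 21 _ _] head=3 tail=4 count=1
After op 8 (write(18)): arr=[4 10 8 21 18 _] head=3 tail=5 count=2
After op 9 (read()): arr=[4 10 8 21 18 _] head=4 tail=5 count=1
After op 10 (read()): arr=[4 10 8 21 18 _] head=5 tail=5 count=0
After op 11 (write(25)): arr=[4 10 8 21 18 25] head=5 tail=0 count=1
After op 12 (read()): arr=[4 10 8 21 18 25] head=0 tail=0 count=0
After op 13 (write(5)): arr=[5 10 8 21 18 25] head=0 tail=1 count=1
After op 14 (write(2)): arr=[5 2 8 21 18 25] head=0 tail=2 count=2
After op 15 (write(7)): arr=[5 2 7 21 18 25] head=0 tail=3 count=3
After op 16 (write(3)): arr=[5 2 7 3 18 25] head=0 tail=4 count=4
After op 17 (write(1)): arr=[5 2 7 3 1 25] head=0 tail=5 count=5
After op 18 (write(22)): arr=[5 2 7 3 1 22] head=0 tail=0 count=6
After op 19 (write(13)): arr=[13 2 7 3 1 22] head=1 tail=1 count=6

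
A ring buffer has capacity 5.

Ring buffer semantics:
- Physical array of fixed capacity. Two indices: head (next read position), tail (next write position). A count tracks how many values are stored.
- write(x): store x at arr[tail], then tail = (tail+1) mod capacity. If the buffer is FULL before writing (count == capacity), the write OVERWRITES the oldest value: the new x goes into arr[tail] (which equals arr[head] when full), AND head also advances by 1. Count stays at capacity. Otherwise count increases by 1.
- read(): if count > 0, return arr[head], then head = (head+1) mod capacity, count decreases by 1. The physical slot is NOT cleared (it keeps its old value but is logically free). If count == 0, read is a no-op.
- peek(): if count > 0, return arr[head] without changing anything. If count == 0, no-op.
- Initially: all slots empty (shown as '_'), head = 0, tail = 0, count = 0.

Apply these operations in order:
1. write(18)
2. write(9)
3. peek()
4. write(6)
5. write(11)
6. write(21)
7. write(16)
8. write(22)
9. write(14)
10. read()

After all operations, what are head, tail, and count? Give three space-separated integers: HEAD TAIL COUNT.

After op 1 (write(18)): arr=[18 _ _ _ _] head=0 tail=1 count=1
After op 2 (write(9)): arr=[18 9 _ _ _] head=0 tail=2 count=2
After op 3 (peek()): arr=[18 9 _ _ _] head=0 tail=2 count=2
After op 4 (write(6)): arr=[18 9 6 _ _] head=0 tail=3 count=3
After op 5 (write(11)): arr=[18 9 6 11 _] head=0 tail=4 count=4
After op 6 (write(21)): arr=[18 9 6 11 21] head=0 tail=0 count=5
After op 7 (write(16)): arr=[16 9 6 11 21] head=1 tail=1 count=5
After op 8 (write(22)): arr=[16 22 6 11 21] head=2 tail=2 count=5
After op 9 (write(14)): arr=[16 22 14 11 21] head=3 tail=3 count=5
After op 10 (read()): arr=[16 22 14 11 21] head=4 tail=3 count=4

Answer: 4 3 4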